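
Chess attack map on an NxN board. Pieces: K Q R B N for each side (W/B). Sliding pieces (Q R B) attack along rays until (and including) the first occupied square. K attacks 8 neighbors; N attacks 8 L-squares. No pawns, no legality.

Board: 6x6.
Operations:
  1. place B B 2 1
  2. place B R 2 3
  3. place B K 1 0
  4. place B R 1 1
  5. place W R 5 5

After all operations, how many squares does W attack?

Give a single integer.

Answer: 10

Derivation:
Op 1: place BB@(2,1)
Op 2: place BR@(2,3)
Op 3: place BK@(1,0)
Op 4: place BR@(1,1)
Op 5: place WR@(5,5)
Per-piece attacks for W:
  WR@(5,5): attacks (5,4) (5,3) (5,2) (5,1) (5,0) (4,5) (3,5) (2,5) (1,5) (0,5)
Union (10 distinct): (0,5) (1,5) (2,5) (3,5) (4,5) (5,0) (5,1) (5,2) (5,3) (5,4)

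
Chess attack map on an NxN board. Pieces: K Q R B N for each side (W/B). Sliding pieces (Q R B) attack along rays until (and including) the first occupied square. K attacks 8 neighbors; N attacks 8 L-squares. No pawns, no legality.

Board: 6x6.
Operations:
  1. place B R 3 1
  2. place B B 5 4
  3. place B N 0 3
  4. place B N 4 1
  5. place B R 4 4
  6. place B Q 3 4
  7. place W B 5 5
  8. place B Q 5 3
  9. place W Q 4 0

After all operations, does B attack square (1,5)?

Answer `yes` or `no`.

Op 1: place BR@(3,1)
Op 2: place BB@(5,4)
Op 3: place BN@(0,3)
Op 4: place BN@(4,1)
Op 5: place BR@(4,4)
Op 6: place BQ@(3,4)
Op 7: place WB@(5,5)
Op 8: place BQ@(5,3)
Op 9: place WQ@(4,0)
Per-piece attacks for B:
  BN@(0,3): attacks (1,5) (2,4) (1,1) (2,2)
  BR@(3,1): attacks (3,2) (3,3) (3,4) (3,0) (4,1) (2,1) (1,1) (0,1) [ray(0,1) blocked at (3,4); ray(1,0) blocked at (4,1)]
  BQ@(3,4): attacks (3,5) (3,3) (3,2) (3,1) (4,4) (2,4) (1,4) (0,4) (4,5) (4,3) (5,2) (2,5) (2,3) (1,2) (0,1) [ray(0,-1) blocked at (3,1); ray(1,0) blocked at (4,4)]
  BN@(4,1): attacks (5,3) (3,3) (2,2) (2,0)
  BR@(4,4): attacks (4,5) (4,3) (4,2) (4,1) (5,4) (3,4) [ray(0,-1) blocked at (4,1); ray(1,0) blocked at (5,4); ray(-1,0) blocked at (3,4)]
  BQ@(5,3): attacks (5,4) (5,2) (5,1) (5,0) (4,3) (3,3) (2,3) (1,3) (0,3) (4,4) (4,2) (3,1) [ray(0,1) blocked at (5,4); ray(-1,0) blocked at (0,3); ray(-1,1) blocked at (4,4); ray(-1,-1) blocked at (3,1)]
  BB@(5,4): attacks (4,5) (4,3) (3,2) (2,1) (1,0)
B attacks (1,5): yes

Answer: yes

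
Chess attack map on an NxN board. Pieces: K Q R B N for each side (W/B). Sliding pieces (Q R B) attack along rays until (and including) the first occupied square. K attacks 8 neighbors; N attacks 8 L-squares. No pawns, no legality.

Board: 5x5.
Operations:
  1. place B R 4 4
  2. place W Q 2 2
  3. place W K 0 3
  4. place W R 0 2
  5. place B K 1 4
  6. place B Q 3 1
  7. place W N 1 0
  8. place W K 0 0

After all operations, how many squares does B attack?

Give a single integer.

Op 1: place BR@(4,4)
Op 2: place WQ@(2,2)
Op 3: place WK@(0,3)
Op 4: place WR@(0,2)
Op 5: place BK@(1,4)
Op 6: place BQ@(3,1)
Op 7: place WN@(1,0)
Op 8: place WK@(0,0)
Per-piece attacks for B:
  BK@(1,4): attacks (1,3) (2,4) (0,4) (2,3) (0,3)
  BQ@(3,1): attacks (3,2) (3,3) (3,4) (3,0) (4,1) (2,1) (1,1) (0,1) (4,2) (4,0) (2,2) (2,0) [ray(-1,1) blocked at (2,2)]
  BR@(4,4): attacks (4,3) (4,2) (4,1) (4,0) (3,4) (2,4) (1,4) [ray(-1,0) blocked at (1,4)]
Union (19 distinct): (0,1) (0,3) (0,4) (1,1) (1,3) (1,4) (2,0) (2,1) (2,2) (2,3) (2,4) (3,0) (3,2) (3,3) (3,4) (4,0) (4,1) (4,2) (4,3)

Answer: 19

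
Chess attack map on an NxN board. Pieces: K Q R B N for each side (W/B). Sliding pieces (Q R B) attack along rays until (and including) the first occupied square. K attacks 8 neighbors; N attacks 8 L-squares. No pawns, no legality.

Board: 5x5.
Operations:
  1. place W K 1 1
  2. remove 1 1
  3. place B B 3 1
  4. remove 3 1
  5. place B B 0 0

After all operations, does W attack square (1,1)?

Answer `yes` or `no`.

Op 1: place WK@(1,1)
Op 2: remove (1,1)
Op 3: place BB@(3,1)
Op 4: remove (3,1)
Op 5: place BB@(0,0)
Per-piece attacks for W:
W attacks (1,1): no

Answer: no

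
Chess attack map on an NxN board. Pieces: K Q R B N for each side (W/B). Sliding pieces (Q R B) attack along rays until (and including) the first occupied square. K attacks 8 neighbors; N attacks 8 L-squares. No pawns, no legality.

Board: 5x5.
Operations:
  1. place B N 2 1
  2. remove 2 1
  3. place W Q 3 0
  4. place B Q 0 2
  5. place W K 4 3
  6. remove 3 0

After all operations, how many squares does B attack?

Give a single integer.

Answer: 12

Derivation:
Op 1: place BN@(2,1)
Op 2: remove (2,1)
Op 3: place WQ@(3,0)
Op 4: place BQ@(0,2)
Op 5: place WK@(4,3)
Op 6: remove (3,0)
Per-piece attacks for B:
  BQ@(0,2): attacks (0,3) (0,4) (0,1) (0,0) (1,2) (2,2) (3,2) (4,2) (1,3) (2,4) (1,1) (2,0)
Union (12 distinct): (0,0) (0,1) (0,3) (0,4) (1,1) (1,2) (1,3) (2,0) (2,2) (2,4) (3,2) (4,2)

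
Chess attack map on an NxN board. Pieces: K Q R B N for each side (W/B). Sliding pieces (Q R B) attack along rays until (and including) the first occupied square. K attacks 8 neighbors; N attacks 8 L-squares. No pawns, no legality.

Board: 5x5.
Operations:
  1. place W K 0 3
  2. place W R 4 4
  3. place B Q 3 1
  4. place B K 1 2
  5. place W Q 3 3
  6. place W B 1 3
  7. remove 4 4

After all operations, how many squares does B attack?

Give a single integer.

Op 1: place WK@(0,3)
Op 2: place WR@(4,4)
Op 3: place BQ@(3,1)
Op 4: place BK@(1,2)
Op 5: place WQ@(3,3)
Op 6: place WB@(1,3)
Op 7: remove (4,4)
Per-piece attacks for B:
  BK@(1,2): attacks (1,3) (1,1) (2,2) (0,2) (2,3) (2,1) (0,3) (0,1)
  BQ@(3,1): attacks (3,2) (3,3) (3,0) (4,1) (2,1) (1,1) (0,1) (4,2) (4,0) (2,2) (1,3) (2,0) [ray(0,1) blocked at (3,3); ray(-1,1) blocked at (1,3)]
Union (15 distinct): (0,1) (0,2) (0,3) (1,1) (1,3) (2,0) (2,1) (2,2) (2,3) (3,0) (3,2) (3,3) (4,0) (4,1) (4,2)

Answer: 15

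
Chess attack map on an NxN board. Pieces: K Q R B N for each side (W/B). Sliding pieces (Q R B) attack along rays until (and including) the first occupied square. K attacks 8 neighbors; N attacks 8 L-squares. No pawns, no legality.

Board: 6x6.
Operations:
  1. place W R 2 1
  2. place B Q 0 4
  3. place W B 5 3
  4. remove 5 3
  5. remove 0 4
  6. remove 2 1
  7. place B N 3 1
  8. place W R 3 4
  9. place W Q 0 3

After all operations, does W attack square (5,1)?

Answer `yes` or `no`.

Op 1: place WR@(2,1)
Op 2: place BQ@(0,4)
Op 3: place WB@(5,3)
Op 4: remove (5,3)
Op 5: remove (0,4)
Op 6: remove (2,1)
Op 7: place BN@(3,1)
Op 8: place WR@(3,4)
Op 9: place WQ@(0,3)
Per-piece attacks for W:
  WQ@(0,3): attacks (0,4) (0,5) (0,2) (0,1) (0,0) (1,3) (2,3) (3,3) (4,3) (5,3) (1,4) (2,5) (1,2) (2,1) (3,0)
  WR@(3,4): attacks (3,5) (3,3) (3,2) (3,1) (4,4) (5,4) (2,4) (1,4) (0,4) [ray(0,-1) blocked at (3,1)]
W attacks (5,1): no

Answer: no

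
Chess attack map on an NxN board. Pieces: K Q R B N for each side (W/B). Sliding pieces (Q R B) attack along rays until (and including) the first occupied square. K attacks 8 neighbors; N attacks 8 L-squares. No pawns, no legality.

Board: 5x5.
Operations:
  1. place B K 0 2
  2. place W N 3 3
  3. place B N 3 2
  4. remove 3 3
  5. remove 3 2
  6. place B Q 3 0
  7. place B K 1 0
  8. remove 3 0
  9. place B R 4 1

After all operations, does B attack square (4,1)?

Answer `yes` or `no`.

Op 1: place BK@(0,2)
Op 2: place WN@(3,3)
Op 3: place BN@(3,2)
Op 4: remove (3,3)
Op 5: remove (3,2)
Op 6: place BQ@(3,0)
Op 7: place BK@(1,0)
Op 8: remove (3,0)
Op 9: place BR@(4,1)
Per-piece attacks for B:
  BK@(0,2): attacks (0,3) (0,1) (1,2) (1,3) (1,1)
  BK@(1,0): attacks (1,1) (2,0) (0,0) (2,1) (0,1)
  BR@(4,1): attacks (4,2) (4,3) (4,4) (4,0) (3,1) (2,1) (1,1) (0,1)
B attacks (4,1): no

Answer: no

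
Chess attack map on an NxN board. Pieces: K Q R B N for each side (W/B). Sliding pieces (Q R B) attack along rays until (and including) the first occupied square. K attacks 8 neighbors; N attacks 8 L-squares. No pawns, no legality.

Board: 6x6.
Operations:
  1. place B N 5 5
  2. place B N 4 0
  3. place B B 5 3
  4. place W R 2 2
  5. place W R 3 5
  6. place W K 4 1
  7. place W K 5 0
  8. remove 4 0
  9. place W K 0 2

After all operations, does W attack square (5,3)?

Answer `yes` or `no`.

Op 1: place BN@(5,5)
Op 2: place BN@(4,0)
Op 3: place BB@(5,3)
Op 4: place WR@(2,2)
Op 5: place WR@(3,5)
Op 6: place WK@(4,1)
Op 7: place WK@(5,0)
Op 8: remove (4,0)
Op 9: place WK@(0,2)
Per-piece attacks for W:
  WK@(0,2): attacks (0,3) (0,1) (1,2) (1,3) (1,1)
  WR@(2,2): attacks (2,3) (2,4) (2,5) (2,1) (2,0) (3,2) (4,2) (5,2) (1,2) (0,2) [ray(-1,0) blocked at (0,2)]
  WR@(3,5): attacks (3,4) (3,3) (3,2) (3,1) (3,0) (4,5) (5,5) (2,5) (1,5) (0,5) [ray(1,0) blocked at (5,5)]
  WK@(4,1): attacks (4,2) (4,0) (5,1) (3,1) (5,2) (5,0) (3,2) (3,0)
  WK@(5,0): attacks (5,1) (4,0) (4,1)
W attacks (5,3): no

Answer: no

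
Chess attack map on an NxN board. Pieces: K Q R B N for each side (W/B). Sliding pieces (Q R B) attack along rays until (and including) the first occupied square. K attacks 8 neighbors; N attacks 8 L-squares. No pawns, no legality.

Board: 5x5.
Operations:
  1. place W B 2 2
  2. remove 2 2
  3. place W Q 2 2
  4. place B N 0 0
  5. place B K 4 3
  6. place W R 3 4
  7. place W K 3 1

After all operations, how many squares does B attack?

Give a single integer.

Answer: 7

Derivation:
Op 1: place WB@(2,2)
Op 2: remove (2,2)
Op 3: place WQ@(2,2)
Op 4: place BN@(0,0)
Op 5: place BK@(4,3)
Op 6: place WR@(3,4)
Op 7: place WK@(3,1)
Per-piece attacks for B:
  BN@(0,0): attacks (1,2) (2,1)
  BK@(4,3): attacks (4,4) (4,2) (3,3) (3,4) (3,2)
Union (7 distinct): (1,2) (2,1) (3,2) (3,3) (3,4) (4,2) (4,4)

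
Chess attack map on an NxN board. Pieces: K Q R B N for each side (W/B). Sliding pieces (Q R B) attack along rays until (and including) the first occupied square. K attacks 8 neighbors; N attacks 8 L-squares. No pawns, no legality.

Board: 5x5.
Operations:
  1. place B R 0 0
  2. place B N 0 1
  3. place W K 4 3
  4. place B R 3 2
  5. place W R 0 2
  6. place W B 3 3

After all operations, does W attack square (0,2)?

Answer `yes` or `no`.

Answer: no

Derivation:
Op 1: place BR@(0,0)
Op 2: place BN@(0,1)
Op 3: place WK@(4,3)
Op 4: place BR@(3,2)
Op 5: place WR@(0,2)
Op 6: place WB@(3,3)
Per-piece attacks for W:
  WR@(0,2): attacks (0,3) (0,4) (0,1) (1,2) (2,2) (3,2) [ray(0,-1) blocked at (0,1); ray(1,0) blocked at (3,2)]
  WB@(3,3): attacks (4,4) (4,2) (2,4) (2,2) (1,1) (0,0) [ray(-1,-1) blocked at (0,0)]
  WK@(4,3): attacks (4,4) (4,2) (3,3) (3,4) (3,2)
W attacks (0,2): no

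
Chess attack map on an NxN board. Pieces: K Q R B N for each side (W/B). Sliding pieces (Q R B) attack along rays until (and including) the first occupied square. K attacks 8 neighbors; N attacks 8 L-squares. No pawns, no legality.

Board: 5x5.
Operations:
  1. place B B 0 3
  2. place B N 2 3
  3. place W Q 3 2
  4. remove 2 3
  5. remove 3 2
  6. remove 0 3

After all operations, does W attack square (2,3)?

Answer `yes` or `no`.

Op 1: place BB@(0,3)
Op 2: place BN@(2,3)
Op 3: place WQ@(3,2)
Op 4: remove (2,3)
Op 5: remove (3,2)
Op 6: remove (0,3)
Per-piece attacks for W:
W attacks (2,3): no

Answer: no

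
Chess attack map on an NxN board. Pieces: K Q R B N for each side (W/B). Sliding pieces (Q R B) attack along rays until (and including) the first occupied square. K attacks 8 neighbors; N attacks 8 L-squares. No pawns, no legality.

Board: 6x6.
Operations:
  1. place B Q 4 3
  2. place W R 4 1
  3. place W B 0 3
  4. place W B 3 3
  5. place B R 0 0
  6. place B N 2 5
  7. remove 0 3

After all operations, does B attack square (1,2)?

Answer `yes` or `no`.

Answer: no

Derivation:
Op 1: place BQ@(4,3)
Op 2: place WR@(4,1)
Op 3: place WB@(0,3)
Op 4: place WB@(3,3)
Op 5: place BR@(0,0)
Op 6: place BN@(2,5)
Op 7: remove (0,3)
Per-piece attacks for B:
  BR@(0,0): attacks (0,1) (0,2) (0,3) (0,4) (0,5) (1,0) (2,0) (3,0) (4,0) (5,0)
  BN@(2,5): attacks (3,3) (4,4) (1,3) (0,4)
  BQ@(4,3): attacks (4,4) (4,5) (4,2) (4,1) (5,3) (3,3) (5,4) (5,2) (3,4) (2,5) (3,2) (2,1) (1,0) [ray(0,-1) blocked at (4,1); ray(-1,0) blocked at (3,3); ray(-1,1) blocked at (2,5)]
B attacks (1,2): no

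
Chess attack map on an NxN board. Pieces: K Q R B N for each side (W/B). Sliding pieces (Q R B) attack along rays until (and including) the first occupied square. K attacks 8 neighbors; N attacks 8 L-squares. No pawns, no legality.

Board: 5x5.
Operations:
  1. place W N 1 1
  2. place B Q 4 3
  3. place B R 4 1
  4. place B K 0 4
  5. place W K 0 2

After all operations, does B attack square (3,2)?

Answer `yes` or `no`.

Answer: yes

Derivation:
Op 1: place WN@(1,1)
Op 2: place BQ@(4,3)
Op 3: place BR@(4,1)
Op 4: place BK@(0,4)
Op 5: place WK@(0,2)
Per-piece attacks for B:
  BK@(0,4): attacks (0,3) (1,4) (1,3)
  BR@(4,1): attacks (4,2) (4,3) (4,0) (3,1) (2,1) (1,1) [ray(0,1) blocked at (4,3); ray(-1,0) blocked at (1,1)]
  BQ@(4,3): attacks (4,4) (4,2) (4,1) (3,3) (2,3) (1,3) (0,3) (3,4) (3,2) (2,1) (1,0) [ray(0,-1) blocked at (4,1)]
B attacks (3,2): yes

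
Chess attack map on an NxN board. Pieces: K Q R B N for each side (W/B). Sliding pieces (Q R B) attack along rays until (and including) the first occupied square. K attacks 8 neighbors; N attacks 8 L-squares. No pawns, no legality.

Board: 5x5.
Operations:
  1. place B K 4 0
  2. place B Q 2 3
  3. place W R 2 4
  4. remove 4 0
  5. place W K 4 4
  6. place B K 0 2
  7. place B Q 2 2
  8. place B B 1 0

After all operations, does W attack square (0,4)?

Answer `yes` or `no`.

Answer: yes

Derivation:
Op 1: place BK@(4,0)
Op 2: place BQ@(2,3)
Op 3: place WR@(2,4)
Op 4: remove (4,0)
Op 5: place WK@(4,4)
Op 6: place BK@(0,2)
Op 7: place BQ@(2,2)
Op 8: place BB@(1,0)
Per-piece attacks for W:
  WR@(2,4): attacks (2,3) (3,4) (4,4) (1,4) (0,4) [ray(0,-1) blocked at (2,3); ray(1,0) blocked at (4,4)]
  WK@(4,4): attacks (4,3) (3,4) (3,3)
W attacks (0,4): yes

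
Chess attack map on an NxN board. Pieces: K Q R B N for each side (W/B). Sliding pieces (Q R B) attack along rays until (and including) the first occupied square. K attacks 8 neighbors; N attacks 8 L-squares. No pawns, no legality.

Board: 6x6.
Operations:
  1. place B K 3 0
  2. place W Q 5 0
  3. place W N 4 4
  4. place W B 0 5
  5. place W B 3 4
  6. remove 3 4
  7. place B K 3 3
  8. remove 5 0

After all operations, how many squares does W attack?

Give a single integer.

Op 1: place BK@(3,0)
Op 2: place WQ@(5,0)
Op 3: place WN@(4,4)
Op 4: place WB@(0,5)
Op 5: place WB@(3,4)
Op 6: remove (3,4)
Op 7: place BK@(3,3)
Op 8: remove (5,0)
Per-piece attacks for W:
  WB@(0,5): attacks (1,4) (2,3) (3,2) (4,1) (5,0)
  WN@(4,4): attacks (2,5) (5,2) (3,2) (2,3)
Union (7 distinct): (1,4) (2,3) (2,5) (3,2) (4,1) (5,0) (5,2)

Answer: 7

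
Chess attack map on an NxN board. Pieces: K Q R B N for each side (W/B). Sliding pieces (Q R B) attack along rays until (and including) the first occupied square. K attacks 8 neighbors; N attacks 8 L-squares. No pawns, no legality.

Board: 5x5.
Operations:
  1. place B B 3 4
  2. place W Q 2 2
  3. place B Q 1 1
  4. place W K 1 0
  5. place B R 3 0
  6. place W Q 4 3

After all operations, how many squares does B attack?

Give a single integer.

Answer: 18

Derivation:
Op 1: place BB@(3,4)
Op 2: place WQ@(2,2)
Op 3: place BQ@(1,1)
Op 4: place WK@(1,0)
Op 5: place BR@(3,0)
Op 6: place WQ@(4,3)
Per-piece attacks for B:
  BQ@(1,1): attacks (1,2) (1,3) (1,4) (1,0) (2,1) (3,1) (4,1) (0,1) (2,2) (2,0) (0,2) (0,0) [ray(0,-1) blocked at (1,0); ray(1,1) blocked at (2,2)]
  BR@(3,0): attacks (3,1) (3,2) (3,3) (3,4) (4,0) (2,0) (1,0) [ray(0,1) blocked at (3,4); ray(-1,0) blocked at (1,0)]
  BB@(3,4): attacks (4,3) (2,3) (1,2) (0,1) [ray(1,-1) blocked at (4,3)]
Union (18 distinct): (0,0) (0,1) (0,2) (1,0) (1,2) (1,3) (1,4) (2,0) (2,1) (2,2) (2,3) (3,1) (3,2) (3,3) (3,4) (4,0) (4,1) (4,3)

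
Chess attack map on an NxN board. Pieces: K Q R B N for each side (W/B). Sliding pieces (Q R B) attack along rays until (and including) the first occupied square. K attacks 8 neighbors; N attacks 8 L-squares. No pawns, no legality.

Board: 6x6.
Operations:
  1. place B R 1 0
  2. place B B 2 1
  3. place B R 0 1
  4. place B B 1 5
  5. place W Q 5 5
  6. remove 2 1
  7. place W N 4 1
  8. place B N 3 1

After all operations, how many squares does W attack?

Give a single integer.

Op 1: place BR@(1,0)
Op 2: place BB@(2,1)
Op 3: place BR@(0,1)
Op 4: place BB@(1,5)
Op 5: place WQ@(5,5)
Op 6: remove (2,1)
Op 7: place WN@(4,1)
Op 8: place BN@(3,1)
Per-piece attacks for W:
  WN@(4,1): attacks (5,3) (3,3) (2,2) (2,0)
  WQ@(5,5): attacks (5,4) (5,3) (5,2) (5,1) (5,0) (4,5) (3,5) (2,5) (1,5) (4,4) (3,3) (2,2) (1,1) (0,0) [ray(-1,0) blocked at (1,5)]
Union (15 distinct): (0,0) (1,1) (1,5) (2,0) (2,2) (2,5) (3,3) (3,5) (4,4) (4,5) (5,0) (5,1) (5,2) (5,3) (5,4)

Answer: 15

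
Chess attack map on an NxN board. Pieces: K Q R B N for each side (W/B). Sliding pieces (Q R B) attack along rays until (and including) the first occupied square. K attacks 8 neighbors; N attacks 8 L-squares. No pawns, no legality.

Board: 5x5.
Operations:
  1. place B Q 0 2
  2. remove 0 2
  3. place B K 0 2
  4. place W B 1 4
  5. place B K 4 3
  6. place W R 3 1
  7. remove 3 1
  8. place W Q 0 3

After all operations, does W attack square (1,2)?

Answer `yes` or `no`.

Answer: yes

Derivation:
Op 1: place BQ@(0,2)
Op 2: remove (0,2)
Op 3: place BK@(0,2)
Op 4: place WB@(1,4)
Op 5: place BK@(4,3)
Op 6: place WR@(3,1)
Op 7: remove (3,1)
Op 8: place WQ@(0,3)
Per-piece attacks for W:
  WQ@(0,3): attacks (0,4) (0,2) (1,3) (2,3) (3,3) (4,3) (1,4) (1,2) (2,1) (3,0) [ray(0,-1) blocked at (0,2); ray(1,0) blocked at (4,3); ray(1,1) blocked at (1,4)]
  WB@(1,4): attacks (2,3) (3,2) (4,1) (0,3) [ray(-1,-1) blocked at (0,3)]
W attacks (1,2): yes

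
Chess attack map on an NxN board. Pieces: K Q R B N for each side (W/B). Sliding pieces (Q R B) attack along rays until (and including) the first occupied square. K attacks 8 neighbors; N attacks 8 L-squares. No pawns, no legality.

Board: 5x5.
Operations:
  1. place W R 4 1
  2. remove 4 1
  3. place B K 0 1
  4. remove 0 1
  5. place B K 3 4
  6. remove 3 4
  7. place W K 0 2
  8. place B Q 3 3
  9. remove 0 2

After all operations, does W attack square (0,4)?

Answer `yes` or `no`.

Op 1: place WR@(4,1)
Op 2: remove (4,1)
Op 3: place BK@(0,1)
Op 4: remove (0,1)
Op 5: place BK@(3,4)
Op 6: remove (3,4)
Op 7: place WK@(0,2)
Op 8: place BQ@(3,3)
Op 9: remove (0,2)
Per-piece attacks for W:
W attacks (0,4): no

Answer: no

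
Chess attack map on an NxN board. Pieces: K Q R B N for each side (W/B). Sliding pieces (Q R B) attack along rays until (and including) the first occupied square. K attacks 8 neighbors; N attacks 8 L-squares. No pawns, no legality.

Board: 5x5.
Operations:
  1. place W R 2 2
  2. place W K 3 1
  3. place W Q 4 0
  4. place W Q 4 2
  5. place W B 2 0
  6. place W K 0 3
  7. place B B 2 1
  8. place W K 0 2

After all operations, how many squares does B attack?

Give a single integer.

Answer: 6

Derivation:
Op 1: place WR@(2,2)
Op 2: place WK@(3,1)
Op 3: place WQ@(4,0)
Op 4: place WQ@(4,2)
Op 5: place WB@(2,0)
Op 6: place WK@(0,3)
Op 7: place BB@(2,1)
Op 8: place WK@(0,2)
Per-piece attacks for B:
  BB@(2,1): attacks (3,2) (4,3) (3,0) (1,2) (0,3) (1,0) [ray(-1,1) blocked at (0,3)]
Union (6 distinct): (0,3) (1,0) (1,2) (3,0) (3,2) (4,3)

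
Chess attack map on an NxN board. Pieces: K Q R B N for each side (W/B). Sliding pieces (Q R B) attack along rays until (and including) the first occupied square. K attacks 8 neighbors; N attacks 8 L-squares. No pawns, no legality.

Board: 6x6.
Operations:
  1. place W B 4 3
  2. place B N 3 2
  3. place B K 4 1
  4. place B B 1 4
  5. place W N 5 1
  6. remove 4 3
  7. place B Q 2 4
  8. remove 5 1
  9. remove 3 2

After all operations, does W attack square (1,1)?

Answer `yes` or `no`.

Answer: no

Derivation:
Op 1: place WB@(4,3)
Op 2: place BN@(3,2)
Op 3: place BK@(4,1)
Op 4: place BB@(1,4)
Op 5: place WN@(5,1)
Op 6: remove (4,3)
Op 7: place BQ@(2,4)
Op 8: remove (5,1)
Op 9: remove (3,2)
Per-piece attacks for W:
W attacks (1,1): no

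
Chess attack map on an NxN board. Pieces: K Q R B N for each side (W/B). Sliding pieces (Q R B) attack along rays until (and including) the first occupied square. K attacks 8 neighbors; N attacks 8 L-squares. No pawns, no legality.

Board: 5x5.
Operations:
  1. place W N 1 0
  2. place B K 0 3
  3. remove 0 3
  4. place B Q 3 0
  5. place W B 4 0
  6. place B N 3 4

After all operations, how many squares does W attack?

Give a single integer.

Answer: 5

Derivation:
Op 1: place WN@(1,0)
Op 2: place BK@(0,3)
Op 3: remove (0,3)
Op 4: place BQ@(3,0)
Op 5: place WB@(4,0)
Op 6: place BN@(3,4)
Per-piece attacks for W:
  WN@(1,0): attacks (2,2) (3,1) (0,2)
  WB@(4,0): attacks (3,1) (2,2) (1,3) (0,4)
Union (5 distinct): (0,2) (0,4) (1,3) (2,2) (3,1)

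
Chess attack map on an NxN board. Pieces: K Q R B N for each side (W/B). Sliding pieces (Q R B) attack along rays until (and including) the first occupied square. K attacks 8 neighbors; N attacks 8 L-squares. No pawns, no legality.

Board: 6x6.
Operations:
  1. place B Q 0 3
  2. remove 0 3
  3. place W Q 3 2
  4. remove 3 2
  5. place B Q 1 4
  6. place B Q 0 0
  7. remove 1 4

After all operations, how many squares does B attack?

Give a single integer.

Answer: 15

Derivation:
Op 1: place BQ@(0,3)
Op 2: remove (0,3)
Op 3: place WQ@(3,2)
Op 4: remove (3,2)
Op 5: place BQ@(1,4)
Op 6: place BQ@(0,0)
Op 7: remove (1,4)
Per-piece attacks for B:
  BQ@(0,0): attacks (0,1) (0,2) (0,3) (0,4) (0,5) (1,0) (2,0) (3,0) (4,0) (5,0) (1,1) (2,2) (3,3) (4,4) (5,5)
Union (15 distinct): (0,1) (0,2) (0,3) (0,4) (0,5) (1,0) (1,1) (2,0) (2,2) (3,0) (3,3) (4,0) (4,4) (5,0) (5,5)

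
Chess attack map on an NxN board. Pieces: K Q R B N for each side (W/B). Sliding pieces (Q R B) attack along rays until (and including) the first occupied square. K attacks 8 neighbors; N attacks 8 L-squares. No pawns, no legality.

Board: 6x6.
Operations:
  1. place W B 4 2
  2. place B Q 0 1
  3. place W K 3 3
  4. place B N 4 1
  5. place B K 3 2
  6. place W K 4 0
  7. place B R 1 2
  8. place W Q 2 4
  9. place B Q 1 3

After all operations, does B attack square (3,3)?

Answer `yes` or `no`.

Answer: yes

Derivation:
Op 1: place WB@(4,2)
Op 2: place BQ@(0,1)
Op 3: place WK@(3,3)
Op 4: place BN@(4,1)
Op 5: place BK@(3,2)
Op 6: place WK@(4,0)
Op 7: place BR@(1,2)
Op 8: place WQ@(2,4)
Op 9: place BQ@(1,3)
Per-piece attacks for B:
  BQ@(0,1): attacks (0,2) (0,3) (0,4) (0,5) (0,0) (1,1) (2,1) (3,1) (4,1) (1,2) (1,0) [ray(1,0) blocked at (4,1); ray(1,1) blocked at (1,2)]
  BR@(1,2): attacks (1,3) (1,1) (1,0) (2,2) (3,2) (0,2) [ray(0,1) blocked at (1,3); ray(1,0) blocked at (3,2)]
  BQ@(1,3): attacks (1,4) (1,5) (1,2) (2,3) (3,3) (0,3) (2,4) (2,2) (3,1) (4,0) (0,4) (0,2) [ray(0,-1) blocked at (1,2); ray(1,0) blocked at (3,3); ray(1,1) blocked at (2,4); ray(1,-1) blocked at (4,0)]
  BK@(3,2): attacks (3,3) (3,1) (4,2) (2,2) (4,3) (4,1) (2,3) (2,1)
  BN@(4,1): attacks (5,3) (3,3) (2,2) (2,0)
B attacks (3,3): yes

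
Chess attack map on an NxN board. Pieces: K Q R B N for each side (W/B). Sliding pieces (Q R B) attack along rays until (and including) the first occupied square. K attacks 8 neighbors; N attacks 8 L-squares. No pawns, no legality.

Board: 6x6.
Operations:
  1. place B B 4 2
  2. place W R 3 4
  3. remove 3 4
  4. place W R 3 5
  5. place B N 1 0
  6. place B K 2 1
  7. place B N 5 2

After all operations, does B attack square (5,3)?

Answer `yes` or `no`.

Answer: yes

Derivation:
Op 1: place BB@(4,2)
Op 2: place WR@(3,4)
Op 3: remove (3,4)
Op 4: place WR@(3,5)
Op 5: place BN@(1,0)
Op 6: place BK@(2,1)
Op 7: place BN@(5,2)
Per-piece attacks for B:
  BN@(1,0): attacks (2,2) (3,1) (0,2)
  BK@(2,1): attacks (2,2) (2,0) (3,1) (1,1) (3,2) (3,0) (1,2) (1,0)
  BB@(4,2): attacks (5,3) (5,1) (3,3) (2,4) (1,5) (3,1) (2,0)
  BN@(5,2): attacks (4,4) (3,3) (4,0) (3,1)
B attacks (5,3): yes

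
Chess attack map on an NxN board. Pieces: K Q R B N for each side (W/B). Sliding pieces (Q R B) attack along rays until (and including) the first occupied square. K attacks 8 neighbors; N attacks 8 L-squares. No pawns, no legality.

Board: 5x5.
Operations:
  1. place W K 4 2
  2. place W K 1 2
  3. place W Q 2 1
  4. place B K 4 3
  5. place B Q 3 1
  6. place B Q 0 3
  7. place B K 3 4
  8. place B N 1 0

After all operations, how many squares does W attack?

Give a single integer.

Answer: 18

Derivation:
Op 1: place WK@(4,2)
Op 2: place WK@(1,2)
Op 3: place WQ@(2,1)
Op 4: place BK@(4,3)
Op 5: place BQ@(3,1)
Op 6: place BQ@(0,3)
Op 7: place BK@(3,4)
Op 8: place BN@(1,0)
Per-piece attacks for W:
  WK@(1,2): attacks (1,3) (1,1) (2,2) (0,2) (2,3) (2,1) (0,3) (0,1)
  WQ@(2,1): attacks (2,2) (2,3) (2,4) (2,0) (3,1) (1,1) (0,1) (3,2) (4,3) (3,0) (1,2) (1,0) [ray(1,0) blocked at (3,1); ray(1,1) blocked at (4,3); ray(-1,1) blocked at (1,2); ray(-1,-1) blocked at (1,0)]
  WK@(4,2): attacks (4,3) (4,1) (3,2) (3,3) (3,1)
Union (18 distinct): (0,1) (0,2) (0,3) (1,0) (1,1) (1,2) (1,3) (2,0) (2,1) (2,2) (2,3) (2,4) (3,0) (3,1) (3,2) (3,3) (4,1) (4,3)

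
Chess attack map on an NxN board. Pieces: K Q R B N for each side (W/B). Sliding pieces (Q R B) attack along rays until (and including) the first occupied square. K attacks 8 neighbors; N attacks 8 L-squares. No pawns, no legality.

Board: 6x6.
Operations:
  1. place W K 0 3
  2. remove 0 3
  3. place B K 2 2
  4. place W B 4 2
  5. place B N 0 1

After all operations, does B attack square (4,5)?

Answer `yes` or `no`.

Op 1: place WK@(0,3)
Op 2: remove (0,3)
Op 3: place BK@(2,2)
Op 4: place WB@(4,2)
Op 5: place BN@(0,1)
Per-piece attacks for B:
  BN@(0,1): attacks (1,3) (2,2) (2,0)
  BK@(2,2): attacks (2,3) (2,1) (3,2) (1,2) (3,3) (3,1) (1,3) (1,1)
B attacks (4,5): no

Answer: no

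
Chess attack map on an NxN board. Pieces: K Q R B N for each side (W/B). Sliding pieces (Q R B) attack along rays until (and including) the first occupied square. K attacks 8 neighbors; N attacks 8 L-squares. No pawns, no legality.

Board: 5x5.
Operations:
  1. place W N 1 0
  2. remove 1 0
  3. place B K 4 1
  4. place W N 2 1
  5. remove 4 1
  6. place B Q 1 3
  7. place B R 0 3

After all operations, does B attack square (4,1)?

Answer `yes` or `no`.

Op 1: place WN@(1,0)
Op 2: remove (1,0)
Op 3: place BK@(4,1)
Op 4: place WN@(2,1)
Op 5: remove (4,1)
Op 6: place BQ@(1,3)
Op 7: place BR@(0,3)
Per-piece attacks for B:
  BR@(0,3): attacks (0,4) (0,2) (0,1) (0,0) (1,3) [ray(1,0) blocked at (1,3)]
  BQ@(1,3): attacks (1,4) (1,2) (1,1) (1,0) (2,3) (3,3) (4,3) (0,3) (2,4) (2,2) (3,1) (4,0) (0,4) (0,2) [ray(-1,0) blocked at (0,3)]
B attacks (4,1): no

Answer: no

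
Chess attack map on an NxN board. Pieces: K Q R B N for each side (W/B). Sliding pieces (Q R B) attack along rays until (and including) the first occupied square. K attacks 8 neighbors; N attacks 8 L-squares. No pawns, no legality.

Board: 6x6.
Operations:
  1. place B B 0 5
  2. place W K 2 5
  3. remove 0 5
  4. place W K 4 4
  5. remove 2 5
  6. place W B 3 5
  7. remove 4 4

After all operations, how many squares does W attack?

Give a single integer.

Op 1: place BB@(0,5)
Op 2: place WK@(2,5)
Op 3: remove (0,5)
Op 4: place WK@(4,4)
Op 5: remove (2,5)
Op 6: place WB@(3,5)
Op 7: remove (4,4)
Per-piece attacks for W:
  WB@(3,5): attacks (4,4) (5,3) (2,4) (1,3) (0,2)
Union (5 distinct): (0,2) (1,3) (2,4) (4,4) (5,3)

Answer: 5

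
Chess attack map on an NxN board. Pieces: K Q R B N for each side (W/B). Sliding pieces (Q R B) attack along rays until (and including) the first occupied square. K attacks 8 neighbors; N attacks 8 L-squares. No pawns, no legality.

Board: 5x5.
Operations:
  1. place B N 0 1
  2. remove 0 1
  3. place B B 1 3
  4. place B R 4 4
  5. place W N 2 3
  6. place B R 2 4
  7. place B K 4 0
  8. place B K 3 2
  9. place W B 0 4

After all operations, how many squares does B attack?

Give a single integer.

Op 1: place BN@(0,1)
Op 2: remove (0,1)
Op 3: place BB@(1,3)
Op 4: place BR@(4,4)
Op 5: place WN@(2,3)
Op 6: place BR@(2,4)
Op 7: place BK@(4,0)
Op 8: place BK@(3,2)
Op 9: place WB@(0,4)
Per-piece attacks for B:
  BB@(1,3): attacks (2,4) (2,2) (3,1) (4,0) (0,4) (0,2) [ray(1,1) blocked at (2,4); ray(1,-1) blocked at (4,0); ray(-1,1) blocked at (0,4)]
  BR@(2,4): attacks (2,3) (3,4) (4,4) (1,4) (0,4) [ray(0,-1) blocked at (2,3); ray(1,0) blocked at (4,4); ray(-1,0) blocked at (0,4)]
  BK@(3,2): attacks (3,3) (3,1) (4,2) (2,2) (4,3) (4,1) (2,3) (2,1)
  BK@(4,0): attacks (4,1) (3,0) (3,1)
  BR@(4,4): attacks (4,3) (4,2) (4,1) (4,0) (3,4) (2,4) [ray(0,-1) blocked at (4,0); ray(-1,0) blocked at (2,4)]
Union (16 distinct): (0,2) (0,4) (1,4) (2,1) (2,2) (2,3) (2,4) (3,0) (3,1) (3,3) (3,4) (4,0) (4,1) (4,2) (4,3) (4,4)

Answer: 16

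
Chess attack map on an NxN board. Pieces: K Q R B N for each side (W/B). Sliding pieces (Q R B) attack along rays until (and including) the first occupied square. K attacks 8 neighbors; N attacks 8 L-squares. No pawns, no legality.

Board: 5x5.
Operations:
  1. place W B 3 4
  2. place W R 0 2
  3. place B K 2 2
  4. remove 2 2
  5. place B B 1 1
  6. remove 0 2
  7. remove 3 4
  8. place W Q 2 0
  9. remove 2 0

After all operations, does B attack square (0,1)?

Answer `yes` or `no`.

Op 1: place WB@(3,4)
Op 2: place WR@(0,2)
Op 3: place BK@(2,2)
Op 4: remove (2,2)
Op 5: place BB@(1,1)
Op 6: remove (0,2)
Op 7: remove (3,4)
Op 8: place WQ@(2,0)
Op 9: remove (2,0)
Per-piece attacks for B:
  BB@(1,1): attacks (2,2) (3,3) (4,4) (2,0) (0,2) (0,0)
B attacks (0,1): no

Answer: no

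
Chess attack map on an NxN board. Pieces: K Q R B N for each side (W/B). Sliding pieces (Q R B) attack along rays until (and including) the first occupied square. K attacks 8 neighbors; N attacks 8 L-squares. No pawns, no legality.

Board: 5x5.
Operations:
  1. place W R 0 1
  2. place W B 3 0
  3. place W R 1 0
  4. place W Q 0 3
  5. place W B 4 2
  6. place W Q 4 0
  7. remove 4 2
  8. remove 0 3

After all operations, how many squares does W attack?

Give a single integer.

Op 1: place WR@(0,1)
Op 2: place WB@(3,0)
Op 3: place WR@(1,0)
Op 4: place WQ@(0,3)
Op 5: place WB@(4,2)
Op 6: place WQ@(4,0)
Op 7: remove (4,2)
Op 8: remove (0,3)
Per-piece attacks for W:
  WR@(0,1): attacks (0,2) (0,3) (0,4) (0,0) (1,1) (2,1) (3,1) (4,1)
  WR@(1,0): attacks (1,1) (1,2) (1,3) (1,4) (2,0) (3,0) (0,0) [ray(1,0) blocked at (3,0)]
  WB@(3,0): attacks (4,1) (2,1) (1,2) (0,3)
  WQ@(4,0): attacks (4,1) (4,2) (4,3) (4,4) (3,0) (3,1) (2,2) (1,3) (0,4) [ray(-1,0) blocked at (3,0)]
Union (17 distinct): (0,0) (0,2) (0,3) (0,4) (1,1) (1,2) (1,3) (1,4) (2,0) (2,1) (2,2) (3,0) (3,1) (4,1) (4,2) (4,3) (4,4)

Answer: 17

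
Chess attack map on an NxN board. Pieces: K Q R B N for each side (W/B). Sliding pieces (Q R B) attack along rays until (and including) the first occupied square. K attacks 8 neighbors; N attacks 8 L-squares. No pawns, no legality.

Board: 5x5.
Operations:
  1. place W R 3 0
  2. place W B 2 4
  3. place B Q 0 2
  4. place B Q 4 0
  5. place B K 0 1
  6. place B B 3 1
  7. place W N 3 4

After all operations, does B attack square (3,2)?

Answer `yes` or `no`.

Op 1: place WR@(3,0)
Op 2: place WB@(2,4)
Op 3: place BQ@(0,2)
Op 4: place BQ@(4,0)
Op 5: place BK@(0,1)
Op 6: place BB@(3,1)
Op 7: place WN@(3,4)
Per-piece attacks for B:
  BK@(0,1): attacks (0,2) (0,0) (1,1) (1,2) (1,0)
  BQ@(0,2): attacks (0,3) (0,4) (0,1) (1,2) (2,2) (3,2) (4,2) (1,3) (2,4) (1,1) (2,0) [ray(0,-1) blocked at (0,1); ray(1,1) blocked at (2,4)]
  BB@(3,1): attacks (4,2) (4,0) (2,2) (1,3) (0,4) (2,0) [ray(1,-1) blocked at (4,0)]
  BQ@(4,0): attacks (4,1) (4,2) (4,3) (4,4) (3,0) (3,1) [ray(-1,0) blocked at (3,0); ray(-1,1) blocked at (3,1)]
B attacks (3,2): yes

Answer: yes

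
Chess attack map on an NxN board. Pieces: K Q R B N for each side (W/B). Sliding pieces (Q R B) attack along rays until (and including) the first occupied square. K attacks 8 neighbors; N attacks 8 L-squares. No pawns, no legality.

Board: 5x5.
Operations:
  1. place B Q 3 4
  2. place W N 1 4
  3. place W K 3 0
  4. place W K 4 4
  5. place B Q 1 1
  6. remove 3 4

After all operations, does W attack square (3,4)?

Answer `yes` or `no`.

Answer: yes

Derivation:
Op 1: place BQ@(3,4)
Op 2: place WN@(1,4)
Op 3: place WK@(3,0)
Op 4: place WK@(4,4)
Op 5: place BQ@(1,1)
Op 6: remove (3,4)
Per-piece attacks for W:
  WN@(1,4): attacks (2,2) (3,3) (0,2)
  WK@(3,0): attacks (3,1) (4,0) (2,0) (4,1) (2,1)
  WK@(4,4): attacks (4,3) (3,4) (3,3)
W attacks (3,4): yes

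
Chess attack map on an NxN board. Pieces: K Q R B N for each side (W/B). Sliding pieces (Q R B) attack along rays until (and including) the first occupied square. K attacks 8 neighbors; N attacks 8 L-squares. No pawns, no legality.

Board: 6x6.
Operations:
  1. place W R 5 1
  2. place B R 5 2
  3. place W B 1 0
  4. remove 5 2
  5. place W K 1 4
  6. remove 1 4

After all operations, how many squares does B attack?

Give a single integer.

Op 1: place WR@(5,1)
Op 2: place BR@(5,2)
Op 3: place WB@(1,0)
Op 4: remove (5,2)
Op 5: place WK@(1,4)
Op 6: remove (1,4)
Per-piece attacks for B:
Union (0 distinct): (none)

Answer: 0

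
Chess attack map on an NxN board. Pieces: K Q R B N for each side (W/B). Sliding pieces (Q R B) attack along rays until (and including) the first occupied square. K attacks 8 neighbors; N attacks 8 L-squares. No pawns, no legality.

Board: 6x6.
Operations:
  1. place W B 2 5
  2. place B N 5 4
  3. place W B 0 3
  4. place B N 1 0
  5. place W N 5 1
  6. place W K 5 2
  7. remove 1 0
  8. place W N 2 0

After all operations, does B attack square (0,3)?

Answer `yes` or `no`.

Op 1: place WB@(2,5)
Op 2: place BN@(5,4)
Op 3: place WB@(0,3)
Op 4: place BN@(1,0)
Op 5: place WN@(5,1)
Op 6: place WK@(5,2)
Op 7: remove (1,0)
Op 8: place WN@(2,0)
Per-piece attacks for B:
  BN@(5,4): attacks (3,5) (4,2) (3,3)
B attacks (0,3): no

Answer: no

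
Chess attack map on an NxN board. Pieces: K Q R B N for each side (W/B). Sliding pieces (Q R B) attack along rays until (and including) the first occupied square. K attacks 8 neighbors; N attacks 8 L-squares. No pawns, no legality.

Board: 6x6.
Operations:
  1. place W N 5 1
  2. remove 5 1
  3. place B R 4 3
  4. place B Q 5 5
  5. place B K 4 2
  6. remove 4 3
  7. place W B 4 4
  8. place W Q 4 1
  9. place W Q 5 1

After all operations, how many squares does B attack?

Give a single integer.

Op 1: place WN@(5,1)
Op 2: remove (5,1)
Op 3: place BR@(4,3)
Op 4: place BQ@(5,5)
Op 5: place BK@(4,2)
Op 6: remove (4,3)
Op 7: place WB@(4,4)
Op 8: place WQ@(4,1)
Op 9: place WQ@(5,1)
Per-piece attacks for B:
  BK@(4,2): attacks (4,3) (4,1) (5,2) (3,2) (5,3) (5,1) (3,3) (3,1)
  BQ@(5,5): attacks (5,4) (5,3) (5,2) (5,1) (4,5) (3,5) (2,5) (1,5) (0,5) (4,4) [ray(0,-1) blocked at (5,1); ray(-1,-1) blocked at (4,4)]
Union (15 distinct): (0,5) (1,5) (2,5) (3,1) (3,2) (3,3) (3,5) (4,1) (4,3) (4,4) (4,5) (5,1) (5,2) (5,3) (5,4)

Answer: 15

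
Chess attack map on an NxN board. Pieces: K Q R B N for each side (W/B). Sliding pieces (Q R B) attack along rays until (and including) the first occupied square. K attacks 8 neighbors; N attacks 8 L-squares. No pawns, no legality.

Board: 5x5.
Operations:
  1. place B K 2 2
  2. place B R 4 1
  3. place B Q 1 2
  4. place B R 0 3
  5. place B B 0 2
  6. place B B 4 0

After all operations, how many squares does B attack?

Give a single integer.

Op 1: place BK@(2,2)
Op 2: place BR@(4,1)
Op 3: place BQ@(1,2)
Op 4: place BR@(0,3)
Op 5: place BB@(0,2)
Op 6: place BB@(4,0)
Per-piece attacks for B:
  BB@(0,2): attacks (1,3) (2,4) (1,1) (2,0)
  BR@(0,3): attacks (0,4) (0,2) (1,3) (2,3) (3,3) (4,3) [ray(0,-1) blocked at (0,2)]
  BQ@(1,2): attacks (1,3) (1,4) (1,1) (1,0) (2,2) (0,2) (2,3) (3,4) (2,1) (3,0) (0,3) (0,1) [ray(1,0) blocked at (2,2); ray(-1,0) blocked at (0,2); ray(-1,1) blocked at (0,3)]
  BK@(2,2): attacks (2,3) (2,1) (3,2) (1,2) (3,3) (3,1) (1,3) (1,1)
  BB@(4,0): attacks (3,1) (2,2) [ray(-1,1) blocked at (2,2)]
  BR@(4,1): attacks (4,2) (4,3) (4,4) (4,0) (3,1) (2,1) (1,1) (0,1) [ray(0,-1) blocked at (4,0)]
Union (23 distinct): (0,1) (0,2) (0,3) (0,4) (1,0) (1,1) (1,2) (1,3) (1,4) (2,0) (2,1) (2,2) (2,3) (2,4) (3,0) (3,1) (3,2) (3,3) (3,4) (4,0) (4,2) (4,3) (4,4)

Answer: 23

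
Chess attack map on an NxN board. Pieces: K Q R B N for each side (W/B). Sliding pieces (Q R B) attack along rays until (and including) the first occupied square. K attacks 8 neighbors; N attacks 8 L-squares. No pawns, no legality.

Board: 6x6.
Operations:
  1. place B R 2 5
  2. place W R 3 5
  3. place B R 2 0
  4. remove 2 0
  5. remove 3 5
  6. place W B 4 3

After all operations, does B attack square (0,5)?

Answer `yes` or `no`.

Op 1: place BR@(2,5)
Op 2: place WR@(3,5)
Op 3: place BR@(2,0)
Op 4: remove (2,0)
Op 5: remove (3,5)
Op 6: place WB@(4,3)
Per-piece attacks for B:
  BR@(2,5): attacks (2,4) (2,3) (2,2) (2,1) (2,0) (3,5) (4,5) (5,5) (1,5) (0,5)
B attacks (0,5): yes

Answer: yes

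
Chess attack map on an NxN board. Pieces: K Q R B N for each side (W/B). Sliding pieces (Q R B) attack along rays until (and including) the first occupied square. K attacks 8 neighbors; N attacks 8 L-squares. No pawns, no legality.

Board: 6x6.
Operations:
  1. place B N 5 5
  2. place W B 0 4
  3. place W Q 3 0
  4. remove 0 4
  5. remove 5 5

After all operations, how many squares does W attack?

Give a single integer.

Op 1: place BN@(5,5)
Op 2: place WB@(0,4)
Op 3: place WQ@(3,0)
Op 4: remove (0,4)
Op 5: remove (5,5)
Per-piece attacks for W:
  WQ@(3,0): attacks (3,1) (3,2) (3,3) (3,4) (3,5) (4,0) (5,0) (2,0) (1,0) (0,0) (4,1) (5,2) (2,1) (1,2) (0,3)
Union (15 distinct): (0,0) (0,3) (1,0) (1,2) (2,0) (2,1) (3,1) (3,2) (3,3) (3,4) (3,5) (4,0) (4,1) (5,0) (5,2)

Answer: 15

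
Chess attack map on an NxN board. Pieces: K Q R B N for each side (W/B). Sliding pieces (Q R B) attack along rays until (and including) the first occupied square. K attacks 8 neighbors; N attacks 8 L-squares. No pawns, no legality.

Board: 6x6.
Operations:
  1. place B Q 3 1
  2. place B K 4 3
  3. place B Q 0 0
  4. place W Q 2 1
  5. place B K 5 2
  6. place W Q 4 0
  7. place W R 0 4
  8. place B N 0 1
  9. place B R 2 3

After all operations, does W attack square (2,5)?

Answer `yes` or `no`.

Answer: no

Derivation:
Op 1: place BQ@(3,1)
Op 2: place BK@(4,3)
Op 3: place BQ@(0,0)
Op 4: place WQ@(2,1)
Op 5: place BK@(5,2)
Op 6: place WQ@(4,0)
Op 7: place WR@(0,4)
Op 8: place BN@(0,1)
Op 9: place BR@(2,3)
Per-piece attacks for W:
  WR@(0,4): attacks (0,5) (0,3) (0,2) (0,1) (1,4) (2,4) (3,4) (4,4) (5,4) [ray(0,-1) blocked at (0,1)]
  WQ@(2,1): attacks (2,2) (2,3) (2,0) (3,1) (1,1) (0,1) (3,2) (4,3) (3,0) (1,2) (0,3) (1,0) [ray(0,1) blocked at (2,3); ray(1,0) blocked at (3,1); ray(-1,0) blocked at (0,1); ray(1,1) blocked at (4,3)]
  WQ@(4,0): attacks (4,1) (4,2) (4,3) (5,0) (3,0) (2,0) (1,0) (0,0) (5,1) (3,1) [ray(0,1) blocked at (4,3); ray(-1,0) blocked at (0,0); ray(-1,1) blocked at (3,1)]
W attacks (2,5): no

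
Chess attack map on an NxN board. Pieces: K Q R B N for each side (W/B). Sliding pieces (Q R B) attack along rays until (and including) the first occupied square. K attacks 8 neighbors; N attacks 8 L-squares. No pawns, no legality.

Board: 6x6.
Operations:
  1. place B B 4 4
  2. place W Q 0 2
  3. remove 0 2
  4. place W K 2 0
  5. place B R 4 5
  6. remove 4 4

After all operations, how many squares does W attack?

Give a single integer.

Op 1: place BB@(4,4)
Op 2: place WQ@(0,2)
Op 3: remove (0,2)
Op 4: place WK@(2,0)
Op 5: place BR@(4,5)
Op 6: remove (4,4)
Per-piece attacks for W:
  WK@(2,0): attacks (2,1) (3,0) (1,0) (3,1) (1,1)
Union (5 distinct): (1,0) (1,1) (2,1) (3,0) (3,1)

Answer: 5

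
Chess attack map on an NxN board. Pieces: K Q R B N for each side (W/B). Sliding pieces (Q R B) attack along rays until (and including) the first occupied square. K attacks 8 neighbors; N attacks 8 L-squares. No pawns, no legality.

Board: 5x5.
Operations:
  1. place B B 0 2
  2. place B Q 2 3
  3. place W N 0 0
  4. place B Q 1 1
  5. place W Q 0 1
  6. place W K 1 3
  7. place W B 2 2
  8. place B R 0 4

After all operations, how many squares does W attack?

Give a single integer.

Op 1: place BB@(0,2)
Op 2: place BQ@(2,3)
Op 3: place WN@(0,0)
Op 4: place BQ@(1,1)
Op 5: place WQ@(0,1)
Op 6: place WK@(1,3)
Op 7: place WB@(2,2)
Op 8: place BR@(0,4)
Per-piece attacks for W:
  WN@(0,0): attacks (1,2) (2,1)
  WQ@(0,1): attacks (0,2) (0,0) (1,1) (1,2) (2,3) (1,0) [ray(0,1) blocked at (0,2); ray(0,-1) blocked at (0,0); ray(1,0) blocked at (1,1); ray(1,1) blocked at (2,3)]
  WK@(1,3): attacks (1,4) (1,2) (2,3) (0,3) (2,4) (2,2) (0,4) (0,2)
  WB@(2,2): attacks (3,3) (4,4) (3,1) (4,0) (1,3) (1,1) [ray(-1,1) blocked at (1,3); ray(-1,-1) blocked at (1,1)]
Union (17 distinct): (0,0) (0,2) (0,3) (0,4) (1,0) (1,1) (1,2) (1,3) (1,4) (2,1) (2,2) (2,3) (2,4) (3,1) (3,3) (4,0) (4,4)

Answer: 17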